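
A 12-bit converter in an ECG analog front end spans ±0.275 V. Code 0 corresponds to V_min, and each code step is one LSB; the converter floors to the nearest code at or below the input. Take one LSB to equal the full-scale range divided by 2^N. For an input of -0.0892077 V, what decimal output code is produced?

1383

Full-scale range = 0.275 V − (-0.275 V) = 0.55 V. LSB = 0.55 V / 2^12 ≈ 134.3 µV.
(V_in − V_min) × 2^12/range = (-0.0892077 − (-0.275)) × 4096/0.55 = 1383.646.
Floor → code = 1383.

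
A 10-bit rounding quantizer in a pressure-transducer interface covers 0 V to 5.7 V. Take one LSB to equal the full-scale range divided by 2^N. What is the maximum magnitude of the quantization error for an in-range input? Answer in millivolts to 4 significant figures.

2.783 mV

Range is 5.7 V.
LSB = 5.7 V ÷ 2^10 = 5.7/1024 V = 5.56641 mV.
Worst-case error for round-to-nearest is half an LSB: 2.783 mV.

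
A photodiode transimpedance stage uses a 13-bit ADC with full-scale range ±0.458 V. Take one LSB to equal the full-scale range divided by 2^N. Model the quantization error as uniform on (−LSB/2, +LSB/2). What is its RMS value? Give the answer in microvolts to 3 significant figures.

Span: 0.458 V − (-0.458 V) = 0.916 V.
LSB = 0.916 V ÷ 2^13 = 0.916/8192 V = 111.82 µV.
V_rms = LSB/√12 = 111.82 µV / √12 = 32.3 µV.

32.3 µV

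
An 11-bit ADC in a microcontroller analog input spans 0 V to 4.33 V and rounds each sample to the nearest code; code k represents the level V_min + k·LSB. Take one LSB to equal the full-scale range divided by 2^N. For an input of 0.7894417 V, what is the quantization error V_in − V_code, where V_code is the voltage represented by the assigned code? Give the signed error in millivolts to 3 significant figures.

+0.824 mV

V_FS = 4.33 V. LSB = 4.33 V / 2^11 ≈ 2.114 mV.
(V_in − V_min)/LSB = (0.7894417 − (0)) × 2048/4.33 = 373.3895 → nearest code k = 373.
V_code = 0 + (373/2048) × 4.33 = 0.7886181641 V.
V_in − V_code = 0.7894417 − (0.7886181641) = +0.824 mV.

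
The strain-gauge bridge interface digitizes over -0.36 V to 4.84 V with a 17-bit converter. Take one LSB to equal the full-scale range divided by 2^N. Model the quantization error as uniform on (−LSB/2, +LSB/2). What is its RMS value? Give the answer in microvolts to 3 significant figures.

The full-scale span is 4.84 − (-0.36) = 5.2 V.
Step size = 5.2/131072 V = 39.673 µV.
V_rms = LSB/√12 = 39.673 µV / √12 = 11.5 µV.

11.5 µV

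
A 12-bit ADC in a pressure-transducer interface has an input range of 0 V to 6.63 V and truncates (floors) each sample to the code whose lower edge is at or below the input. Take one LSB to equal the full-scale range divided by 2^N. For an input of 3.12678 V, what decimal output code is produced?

Full-scale range = 6.63 V. LSB = 6.63 V / 2^12 ≈ 1.619 mV.
(V_in − V_min) × 2^12/range = (3.12678 − (0)) × 4096/6.63 = 1931.718.
Floor → code = 1931.

1931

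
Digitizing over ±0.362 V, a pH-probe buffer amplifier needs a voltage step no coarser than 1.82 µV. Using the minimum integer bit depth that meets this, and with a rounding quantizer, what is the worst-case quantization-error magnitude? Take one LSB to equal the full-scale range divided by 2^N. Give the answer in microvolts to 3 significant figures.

0.690 µV

Full-scale range = 0.362 V − (-0.362 V) = 0.724 V.
Levels needed ≥ 0.724/1.82 µV = 397800. 2^19 = 524288 suffices, so N_min = 19.
Step size = 0.724/524288 V = 1.3809 µV.
Half an LSB is 0.690 µV.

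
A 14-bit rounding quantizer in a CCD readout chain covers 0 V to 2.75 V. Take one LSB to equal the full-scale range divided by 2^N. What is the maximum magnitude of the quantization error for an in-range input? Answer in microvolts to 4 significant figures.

V_FS = 2.75 V.
One LSB is 2.75 V / 16384 = 167.847 µV.
|e|_max = LSB/2 = 83.92 µV.

83.92 µV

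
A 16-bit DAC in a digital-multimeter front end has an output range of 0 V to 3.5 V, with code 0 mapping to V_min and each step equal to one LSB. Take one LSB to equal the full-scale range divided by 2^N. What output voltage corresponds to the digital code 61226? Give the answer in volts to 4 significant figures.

Full-scale range = 3.5 V. LSB = 3.5 V / 2^16.
Output = V_min + (61226/65536) × range = 0 + 0.934235 × 3.5 V
      = 0 V + 3.26982 V = 3.26982 V.

3.270 V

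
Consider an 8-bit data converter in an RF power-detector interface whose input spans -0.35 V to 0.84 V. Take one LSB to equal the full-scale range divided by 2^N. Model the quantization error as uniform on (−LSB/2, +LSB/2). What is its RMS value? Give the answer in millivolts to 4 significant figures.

1.342 mV

Span: 0.84 V − (-0.35 V) = 1.19 V.
One LSB is 1.19 V / 256 = 4.64844 mV.
σ_q = LSB/√12 = 4.64844 mV/3.4641 = 1.342 mV.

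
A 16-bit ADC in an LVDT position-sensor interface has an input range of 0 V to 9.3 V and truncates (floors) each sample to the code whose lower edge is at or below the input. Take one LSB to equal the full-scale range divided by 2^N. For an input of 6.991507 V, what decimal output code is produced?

49268

Span = 9.3 V. LSB = 9.3 V / 2^16 ≈ 141.9 µV.
V_in − V_min = 6.991507 − (0) = 6.991507 V.
Divide by LSB: 6.991507 × 65536/9.3 = 49268.3229.
Truncating gives code 49268.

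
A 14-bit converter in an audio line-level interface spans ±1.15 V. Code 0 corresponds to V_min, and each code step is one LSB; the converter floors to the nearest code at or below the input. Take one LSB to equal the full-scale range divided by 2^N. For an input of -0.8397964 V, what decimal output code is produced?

2209

Span: 1.15 V − (-1.15 V) = 2.3 V. LSB = 2.3 V / 2^14 ≈ 140.4 µV.
code = ⌊(V_in − V_min)/LSB⌋ = ⌊(V_in − V_min) × 2^14 / range⌋
     = ⌊(-0.8397964 − (-1.15)) × 16384 / 2.3⌋ = ⌊0.3102036 × 16384/2.3⌋
     = ⌊2209.729⌋ = 2209.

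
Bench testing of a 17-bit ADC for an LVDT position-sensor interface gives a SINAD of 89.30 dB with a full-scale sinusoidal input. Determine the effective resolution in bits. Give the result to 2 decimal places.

ENOB = (89.30 − 1.76)/6.02 = 14.5415 bits.

14.54 bits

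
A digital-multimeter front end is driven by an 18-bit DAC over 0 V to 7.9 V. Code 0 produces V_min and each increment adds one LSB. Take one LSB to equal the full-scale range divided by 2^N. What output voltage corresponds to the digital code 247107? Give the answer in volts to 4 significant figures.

7.447 V

V_FS = 7.9 V. LSB = 7.9 V / 2^18.
Output = V_min + (247107/262144) × range = 0 + 0.942638 × 7.9 V
      = 0 + 7.44684 = 7.44684 V.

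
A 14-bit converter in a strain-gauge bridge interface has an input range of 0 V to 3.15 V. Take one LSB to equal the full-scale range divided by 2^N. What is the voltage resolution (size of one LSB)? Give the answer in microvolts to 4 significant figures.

192.3 µV

Span = 3.15 V.
There are 2^14 = 16384 steps.
LSB = 3.15 V ÷ 2^14 = 3.15/16384 V = 192.3 µV.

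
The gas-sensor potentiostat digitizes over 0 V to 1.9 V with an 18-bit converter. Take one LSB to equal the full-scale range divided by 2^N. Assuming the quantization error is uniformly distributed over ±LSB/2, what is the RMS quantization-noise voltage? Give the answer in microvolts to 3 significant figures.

2.09 µV

Full-scale range = 1.9 V.
LSB = 1.9 V / 2^18 = 7.2479 µV.
V_rms = LSB/√12 = 7.2479 µV / √12 = 2.09 µV.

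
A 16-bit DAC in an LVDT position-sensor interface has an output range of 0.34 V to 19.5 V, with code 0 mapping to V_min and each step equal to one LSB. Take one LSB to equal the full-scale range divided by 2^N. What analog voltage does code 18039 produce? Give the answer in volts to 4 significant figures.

The full-scale span is 19.5 − (0.34) = 19.16 V. LSB = 19.16 V / 2^16.
V_out = 0.34 + 18039 × (19.16/65536) V
      = 0.34 + 5.27385 = 5.61385 V.

5.614 V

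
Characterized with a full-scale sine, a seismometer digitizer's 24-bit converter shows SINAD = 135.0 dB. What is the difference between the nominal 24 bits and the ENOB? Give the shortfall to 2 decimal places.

Effective bits = (135.0 − 1.76)/6.02 = 22.1329.
Lost resolution: 24 − 22.1329 = 1.8671 bits.

1.87 bits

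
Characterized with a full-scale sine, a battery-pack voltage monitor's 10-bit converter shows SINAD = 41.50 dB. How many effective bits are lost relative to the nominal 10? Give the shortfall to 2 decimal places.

N_eff = (41.50 − 1.76)/6.02 = 6.6013 bits.
Shortfall = 10 − 6.6013 = 3.3987 bits.

3.40 bits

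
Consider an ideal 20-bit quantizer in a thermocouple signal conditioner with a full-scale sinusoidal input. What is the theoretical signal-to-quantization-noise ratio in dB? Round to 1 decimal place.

SNR = 6.02·20 + 1.76 = 122.16 dB.

122.2 dB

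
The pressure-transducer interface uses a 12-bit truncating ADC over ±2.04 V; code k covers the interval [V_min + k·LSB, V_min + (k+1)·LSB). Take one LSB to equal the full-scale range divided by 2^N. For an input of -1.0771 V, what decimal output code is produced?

966

Range = 2.04 − (-2.04) = 4.08 V. LSB = 4.08 V / 2^12 ≈ 0.9961 mV.
V_in − V_min = -1.0771 − (-2.04) = 0.9629 V.
Divide by LSB: 0.9629 × 4096/4.08 = 966.6761.
Truncating gives code 966.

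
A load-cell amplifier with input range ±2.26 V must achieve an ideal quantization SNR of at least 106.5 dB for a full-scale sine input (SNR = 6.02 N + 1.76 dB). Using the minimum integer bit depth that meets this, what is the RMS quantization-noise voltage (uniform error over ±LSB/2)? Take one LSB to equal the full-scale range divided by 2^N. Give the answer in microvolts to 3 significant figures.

4.98 µV

The full-scale span is 2.26 − (-2.26) = 4.52 V.
Solving 6.02 N ≥ 106.5 − 1.76: N ≥ 17.399. Round up → N = 18.
LSB = 4.52 V ÷ 2^18 = 4.52/262144 V = 17.242 µV.
σ_q = LSB/√12 = 17.242 µV/3.4641 = 4.98 µV.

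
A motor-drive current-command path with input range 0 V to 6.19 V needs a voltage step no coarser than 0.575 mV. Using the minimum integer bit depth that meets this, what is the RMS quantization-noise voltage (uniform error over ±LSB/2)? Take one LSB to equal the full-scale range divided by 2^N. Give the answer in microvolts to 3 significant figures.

109 µV

Span = 6.19 V.
Required number of levels: 6.19/0.575 mV = 10765; smallest N with 2^N ≥ that is 14.
One LSB is 6.19 V / 16384 = 377.81 µV.
RMS noise = LSB/√12 = 109 µV.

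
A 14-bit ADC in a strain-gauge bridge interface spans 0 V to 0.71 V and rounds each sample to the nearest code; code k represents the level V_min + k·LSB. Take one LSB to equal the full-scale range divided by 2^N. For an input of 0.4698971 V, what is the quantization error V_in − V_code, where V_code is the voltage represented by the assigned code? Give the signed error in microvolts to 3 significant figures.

Span = 0.71 V. LSB = 0.71 V / 2^14 ≈ 43.33 µV.
(V_in − V_min)/LSB = (0.4698971 − (0)) × 16384/0.71 = 10843.3720 → nearest code k = 10843.
Reconstructed level: 0 + 10843 × 0.71/16384 V = 0.46988098145 V.
V_in − V_code = 0.4698971 − (0.46988098145) = +16.1 µV.

+16.1 µV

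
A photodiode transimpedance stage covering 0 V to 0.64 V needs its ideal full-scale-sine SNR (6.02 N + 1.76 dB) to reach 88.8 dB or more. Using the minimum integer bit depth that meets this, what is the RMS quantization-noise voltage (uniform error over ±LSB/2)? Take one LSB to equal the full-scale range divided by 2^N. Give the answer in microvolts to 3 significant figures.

Span = 0.64 V.
6.02 N + 1.76 ≥ 88.8 gives N ≥ 14.458, so the minimum integer is 15.
One LSB is 0.64 V / 32768 = 19.531 µV.
V_rms = LSB/√12 = 5.64 µV.

5.64 µV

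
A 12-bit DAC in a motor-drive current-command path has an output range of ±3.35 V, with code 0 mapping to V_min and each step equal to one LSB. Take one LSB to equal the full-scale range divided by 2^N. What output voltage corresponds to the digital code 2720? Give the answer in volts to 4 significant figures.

1.099 V

Full-scale range = 3.35 V − (-3.35 V) = 6.7 V. LSB = 6.7 V / 2^12.
V_out = V_min + code × LSB = -3.35 V + 2720 × 6.7 V / 4096
      = -3.35 V + 4.44922 V = 1.09922 V.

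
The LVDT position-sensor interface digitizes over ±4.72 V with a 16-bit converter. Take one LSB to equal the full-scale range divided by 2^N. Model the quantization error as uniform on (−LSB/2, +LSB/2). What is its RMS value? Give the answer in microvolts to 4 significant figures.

41.58 µV

Full-scale range = 4.72 V − (-4.72 V) = 9.44 V.
Step size = 9.44/65536 V = 144.043 µV.
RMS of a uniform error over width LSB is LSB/√12 = 41.58 µV.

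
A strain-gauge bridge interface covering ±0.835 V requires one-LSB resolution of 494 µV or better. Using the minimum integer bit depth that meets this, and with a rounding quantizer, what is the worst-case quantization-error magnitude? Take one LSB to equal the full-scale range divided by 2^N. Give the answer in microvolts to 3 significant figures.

Range = 0.835 − (-0.835) = 1.67 V.
Required number of levels: 1.67/494 µV = 3380.6; smallest N with 2^N ≥ that is 12.
LSB = 1.67 V / 2^12 = 407.71 µV.
Max error for round-to-nearest is LSB/2 = 204 µV.

204 µV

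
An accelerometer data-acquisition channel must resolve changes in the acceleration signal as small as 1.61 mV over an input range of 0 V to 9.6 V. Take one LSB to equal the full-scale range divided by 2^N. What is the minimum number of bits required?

13 bits

Range is 9.6 V.
Required number of levels: 9.6/1.61 mV = 5962.7; smallest N with 2^N ≥ that is 13.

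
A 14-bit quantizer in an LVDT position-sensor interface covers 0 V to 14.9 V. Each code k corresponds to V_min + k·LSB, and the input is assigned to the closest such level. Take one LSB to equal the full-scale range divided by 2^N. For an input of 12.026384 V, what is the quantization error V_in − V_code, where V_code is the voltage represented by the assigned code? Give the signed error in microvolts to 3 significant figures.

V_FS = 14.9 V. LSB = 14.9 V / 2^14 ≈ 0.9094 mV.
Position in LSBs: (12.026384 − (0)) × 16384/14.9 = 13224.1796; rounding gives k = 13224.
V_code = 0 + (13224/16384) × 14.9 = 12.026220703 V.
e = 12.026384 − (12.026220703) = +163 µV.

+163 µV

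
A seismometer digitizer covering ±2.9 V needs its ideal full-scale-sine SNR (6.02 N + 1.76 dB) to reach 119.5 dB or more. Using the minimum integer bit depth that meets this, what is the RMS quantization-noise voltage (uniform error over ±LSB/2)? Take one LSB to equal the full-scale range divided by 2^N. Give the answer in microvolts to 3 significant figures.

Full-scale range = 2.9 V − (-2.9 V) = 5.8 V.
Solving 6.02 N ≥ 119.5 − 1.76: N ≥ 19.558. Round up → N = 20.
One LSB is 5.8 V / 1048576 = 5.5313 µV.
RMS noise = LSB/√12 = 1.60 µV.

1.60 µV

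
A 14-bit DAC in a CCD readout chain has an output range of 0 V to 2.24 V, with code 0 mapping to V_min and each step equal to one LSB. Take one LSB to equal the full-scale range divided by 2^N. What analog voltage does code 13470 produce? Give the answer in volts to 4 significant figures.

Range is 2.24 V. LSB = 2.24 V / 2^14.
Output = V_min + (13470/16384) × range = 0 + 0.822144 × 2.24 V
      = 0 + 1.84160 = 1.84160 V.

1.842 V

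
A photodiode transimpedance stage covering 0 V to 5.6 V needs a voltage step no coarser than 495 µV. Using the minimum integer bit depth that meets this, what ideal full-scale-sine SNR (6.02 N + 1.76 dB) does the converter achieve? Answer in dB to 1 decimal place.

V_FS = 5.6 V.
5.6 V / 495 µV = 11310. Since 2^13 = 8192 and 2^14 = 16384, N = 14.
6.02(14) + 1.76 = 86.04 dB.

86.0 dB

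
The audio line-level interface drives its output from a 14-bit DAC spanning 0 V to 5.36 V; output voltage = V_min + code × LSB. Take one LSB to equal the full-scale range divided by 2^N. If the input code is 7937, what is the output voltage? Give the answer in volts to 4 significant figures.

Full-scale range = 5.36 V. LSB = 5.36 V / 2^14.
Output = V_min + (7937/16384) × range = 0 + 0.484436 × 5.36 V
      = 0 V + 2.59658 V = 2.59658 V.

2.597 V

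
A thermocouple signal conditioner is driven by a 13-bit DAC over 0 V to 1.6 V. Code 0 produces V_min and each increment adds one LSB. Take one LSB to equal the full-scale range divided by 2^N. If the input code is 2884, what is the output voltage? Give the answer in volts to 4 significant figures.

Span = 1.6 V. LSB = 1.6 V / 2^13.
V_out = 0 + 2884 × (1.6/8192) V
      = 0 + 0.563281 = 0.563281 V.

0.5633 V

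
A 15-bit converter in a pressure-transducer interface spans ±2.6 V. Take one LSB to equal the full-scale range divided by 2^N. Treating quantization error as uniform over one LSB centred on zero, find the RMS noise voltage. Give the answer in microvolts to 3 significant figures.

Range = 2.6 − (-2.6) = 5.2 V.
Step size = 5.2/32768 V = 158.69 µV.
For a uniform distribution on [−LSB/2, +LSB/2], V_rms = LSB/√12 = 158.69 µV/3.4641 = 45.8 µV.

45.8 µV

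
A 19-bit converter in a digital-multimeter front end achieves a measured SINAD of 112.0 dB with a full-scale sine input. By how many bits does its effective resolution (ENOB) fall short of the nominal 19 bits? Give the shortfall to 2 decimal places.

0.69 bits

N_eff = (112.0 − 1.76)/6.02 = 18.3123 bits.
Shortfall = 19 − 18.3123 = 0.6877 bits.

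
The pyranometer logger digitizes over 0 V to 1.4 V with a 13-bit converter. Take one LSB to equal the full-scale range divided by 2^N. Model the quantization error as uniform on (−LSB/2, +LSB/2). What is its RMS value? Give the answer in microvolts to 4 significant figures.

V_FS = 1.4 V.
One LSB is 1.4 V / 8192 = 170.898 µV.
RMS of a uniform error over width LSB is LSB/√12 = 49.33 µV.

49.33 µV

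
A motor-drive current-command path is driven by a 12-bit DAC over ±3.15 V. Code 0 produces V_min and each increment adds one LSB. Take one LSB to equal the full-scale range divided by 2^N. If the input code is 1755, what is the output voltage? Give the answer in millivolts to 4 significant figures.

-450.7 mV

Range = 3.15 − (-3.15) = 6.3 V. LSB = 6.3 V / 2^12.
V_out = V_min + code × LSB = -3.15 V + 1755 × 6.3 V / 4096
      = -3.15 + 2.69934 = -0.450659 V.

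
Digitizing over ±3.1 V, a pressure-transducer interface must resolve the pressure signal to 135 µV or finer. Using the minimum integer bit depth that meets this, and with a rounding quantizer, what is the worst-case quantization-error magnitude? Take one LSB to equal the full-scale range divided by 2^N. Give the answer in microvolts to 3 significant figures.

Span: 3.1 V − (-3.1 V) = 6.2 V.
Levels needed ≥ 6.2/135 µV = 45930. 2^16 = 65536 suffices, so N_min = 16.
One LSB is 6.2 V / 65536 = 94.604 µV.
Half an LSB is 47.3 µV.

47.3 µV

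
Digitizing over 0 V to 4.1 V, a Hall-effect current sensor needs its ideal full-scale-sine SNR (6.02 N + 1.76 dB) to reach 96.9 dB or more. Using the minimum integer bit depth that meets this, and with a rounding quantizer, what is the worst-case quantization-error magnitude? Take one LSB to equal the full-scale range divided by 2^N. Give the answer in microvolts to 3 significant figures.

31.3 µV

Full-scale range = 4.1 V.
Required N = ⌈(96.9 − 1.76)/6.02⌉ = ⌈15.804⌉ = 16.
One LSB is 4.1 V / 65536 = 62.561 µV.
|e|_max = LSB/2 = 31.3 µV.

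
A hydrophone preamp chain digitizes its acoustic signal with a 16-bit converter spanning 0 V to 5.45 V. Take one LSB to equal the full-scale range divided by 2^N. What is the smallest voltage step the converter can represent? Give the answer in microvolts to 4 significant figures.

Span = 5.45 V.
Number of codes = 2^16 = 65536.
Step size = 5.45/65536 V = 83.16 µV.

83.16 µV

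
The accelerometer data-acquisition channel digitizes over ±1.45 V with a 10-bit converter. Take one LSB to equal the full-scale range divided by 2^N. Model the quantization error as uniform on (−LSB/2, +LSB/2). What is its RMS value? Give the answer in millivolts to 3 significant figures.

The full-scale span is 1.45 − (-1.45) = 2.9 V.
LSB = 2.9 V / 2^10 = 2.8320 mV.
σ_q = LSB/√12 = 2.8320 mV/3.4641 = 0.818 mV.

0.818 mV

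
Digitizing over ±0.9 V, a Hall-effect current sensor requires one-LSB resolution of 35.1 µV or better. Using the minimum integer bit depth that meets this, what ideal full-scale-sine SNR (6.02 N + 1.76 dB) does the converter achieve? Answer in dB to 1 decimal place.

98.1 dB

Span: 0.9 V − (-0.9 V) = 1.8 V.
Need 2^N ≥ 1.8 V / 35.1 µV = 51280 → N_min = 16.
Ideal SNR at N = 16: 6.02·16 + 1.76 = 98.1 dB.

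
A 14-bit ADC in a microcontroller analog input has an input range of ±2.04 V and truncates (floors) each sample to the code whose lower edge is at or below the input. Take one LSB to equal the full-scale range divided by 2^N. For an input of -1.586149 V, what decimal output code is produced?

The full-scale span is 2.04 − (-2.04) = 4.08 V. LSB = 4.08 V / 2^14 ≈ 249.0 µV.
code = ⌊(V_in − V_min)/LSB⌋ = ⌊(V_in − V_min) × 2^14 / range⌋
     = ⌊(-1.586149 − (-2.04)) × 16384 / 4.08⌋ = ⌊0.453851 × 16384/4.08⌋
     = ⌊1822.523⌋ = 1822.

1822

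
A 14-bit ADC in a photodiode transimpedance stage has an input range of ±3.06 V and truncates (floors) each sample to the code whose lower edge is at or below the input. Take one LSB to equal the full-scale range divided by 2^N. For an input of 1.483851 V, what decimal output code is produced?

12164

The full-scale span is 3.06 − (-3.06) = 6.12 V. LSB = 6.12 V / 2^14 ≈ 373.5 µV.
code = ⌊(V_in − V_min)/LSB⌋ = ⌊(V_in − V_min) × 2^14 / range⌋
     = ⌊(1.483851 − (-3.06)) × 16384 / 6.12⌋ = ⌊4.543851 × 16384/6.12⌋
     = ⌊12164.453⌋ = 12164.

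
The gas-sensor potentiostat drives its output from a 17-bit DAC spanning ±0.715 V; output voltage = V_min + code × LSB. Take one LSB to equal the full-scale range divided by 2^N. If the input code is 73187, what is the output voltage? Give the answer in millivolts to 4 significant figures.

83.47 mV

Span: 0.715 V − (-0.715 V) = 1.43 V. LSB = 1.43 V / 2^17.
V_out = -0.715 + 73187 × (1.43/131072) V
      = -0.715 V + 0.798473 V = 0.0834727 V.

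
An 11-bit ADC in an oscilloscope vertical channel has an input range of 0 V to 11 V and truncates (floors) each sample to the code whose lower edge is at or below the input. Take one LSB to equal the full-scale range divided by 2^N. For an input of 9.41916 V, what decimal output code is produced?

1753

V_FS = 11 V. LSB = 11 V / 2^11 ≈ 5.371 mV.
(V_in − V_min) × 2^11/range = (9.41916 − (0)) × 2048/11 = 1753.676.
Floor → code = 1753.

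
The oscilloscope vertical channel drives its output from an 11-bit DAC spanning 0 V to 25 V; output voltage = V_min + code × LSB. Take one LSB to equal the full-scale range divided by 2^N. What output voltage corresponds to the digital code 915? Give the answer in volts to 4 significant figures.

11.17 V

V_FS = 25 V. LSB = 25 V / 2^11.
V_out = V_min + code × LSB = 0 V + 915 × 25 V / 2048
      = 0 V + 11.1694 V = 11.1694 V.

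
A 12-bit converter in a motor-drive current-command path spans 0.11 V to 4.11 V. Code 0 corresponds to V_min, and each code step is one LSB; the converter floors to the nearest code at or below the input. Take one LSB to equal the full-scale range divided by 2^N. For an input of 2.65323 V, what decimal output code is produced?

2604

The full-scale span is 4.11 − (0.11) = 4 V. LSB = 4 V / 2^12 ≈ 0.9766 mV.
code = ⌊(V_in − V_min)/LSB⌋ = ⌊(V_in − V_min) × 2^12 / range⌋
     = ⌊(2.65323 − (0.11)) × 4096 / 4⌋ = ⌊2.54323 × 4096/4⌋
     = ⌊2604.268⌋ = 2604.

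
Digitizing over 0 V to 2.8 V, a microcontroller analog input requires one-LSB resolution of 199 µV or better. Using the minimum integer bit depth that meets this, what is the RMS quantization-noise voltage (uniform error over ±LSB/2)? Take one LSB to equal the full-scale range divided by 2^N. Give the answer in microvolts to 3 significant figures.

49.3 µV

Range is 2.8 V.
2.8 V / 199 µV = 14070. Since 2^13 = 8192 and 2^14 = 16384, N = 14.
LSB = 2.8 V ÷ 2^14 = 2.8/16384 V = 170.90 µV.
V_rms = LSB/√12 = 49.3 µV.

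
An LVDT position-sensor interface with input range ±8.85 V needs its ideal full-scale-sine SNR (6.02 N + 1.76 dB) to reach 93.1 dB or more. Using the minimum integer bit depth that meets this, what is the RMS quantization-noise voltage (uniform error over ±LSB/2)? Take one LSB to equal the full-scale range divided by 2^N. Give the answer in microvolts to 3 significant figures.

The full-scale span is 8.85 − (-8.85) = 17.7 V.
Solving 6.02 N ≥ 93.1 − 1.76: N ≥ 15.173. Round up → N = 16.
Step size = 17.7/65536 V = 270.08 µV.
V_rms = LSB/√12 = 78.0 µV.

78.0 µV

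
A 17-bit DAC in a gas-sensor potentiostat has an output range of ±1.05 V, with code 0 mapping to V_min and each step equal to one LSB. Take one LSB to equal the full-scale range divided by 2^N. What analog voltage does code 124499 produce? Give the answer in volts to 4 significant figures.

Full-scale range = 1.05 V − (-1.05 V) = 2.1 V. LSB = 2.1 V / 2^17.
V_out = -1.05 + 124499 × (2.1/131072) V
      = -1.05 V + 1.99469 V = 0.944689 V.

0.9447 V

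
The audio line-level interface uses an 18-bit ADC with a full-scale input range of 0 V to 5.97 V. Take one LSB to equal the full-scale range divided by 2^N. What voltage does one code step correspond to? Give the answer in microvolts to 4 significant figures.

V_FS = 5.97 V.
2^18 = 262144 levels.
LSB = 5.97 V / 2^18 = 22.77 µV.

22.77 µV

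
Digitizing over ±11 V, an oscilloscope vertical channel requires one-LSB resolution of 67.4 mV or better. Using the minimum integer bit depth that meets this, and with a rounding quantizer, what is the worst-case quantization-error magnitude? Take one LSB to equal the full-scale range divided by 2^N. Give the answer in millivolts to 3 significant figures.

21.5 mV

Range = 11 − (-11) = 22 V.
Required number of levels: 22/67.4 mV = 326.41; smallest N with 2^N ≥ that is 9.
One LSB is 22 V / 512 = 42.969 mV.
Half an LSB is 21.5 mV.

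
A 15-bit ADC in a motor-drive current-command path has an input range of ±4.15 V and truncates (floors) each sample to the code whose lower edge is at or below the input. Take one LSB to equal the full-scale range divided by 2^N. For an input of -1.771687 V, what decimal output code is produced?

9389

Span: 4.15 V − (-4.15 V) = 8.3 V. LSB = 8.3 V / 2^15 ≈ 253.3 µV.
code = ⌊(V_in − V_min)/LSB⌋ = ⌊(V_in − V_min) × 2^15 / range⌋
     = ⌊(-1.771687 − (-4.15)) × 32768 / 8.3⌋ = ⌊2.378313 × 32768/8.3⌋
     = ⌊9389.465⌋ = 9389.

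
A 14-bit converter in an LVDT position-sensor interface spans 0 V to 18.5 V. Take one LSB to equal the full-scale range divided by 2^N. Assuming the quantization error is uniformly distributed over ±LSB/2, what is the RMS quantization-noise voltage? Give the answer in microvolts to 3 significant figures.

Range is 18.5 V.
One LSB is 18.5 V / 16384 = 1.1292 mV.
For a uniform distribution on [−LSB/2, +LSB/2], V_rms = LSB/√12 = 1.1292 mV/3.4641 = 326 µV.

326 µV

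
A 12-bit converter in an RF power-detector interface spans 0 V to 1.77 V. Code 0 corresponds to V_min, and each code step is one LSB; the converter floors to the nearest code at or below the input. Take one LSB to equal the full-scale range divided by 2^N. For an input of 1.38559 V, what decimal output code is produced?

Full-scale range = 1.77 V. LSB = 1.77 V / 2^12 ≈ 432.1 µV.
(V_in − V_min) × 2^12/range = (1.38559 − (0)) × 4096/1.77 = 3206.427.
Floor → code = 3206.

3206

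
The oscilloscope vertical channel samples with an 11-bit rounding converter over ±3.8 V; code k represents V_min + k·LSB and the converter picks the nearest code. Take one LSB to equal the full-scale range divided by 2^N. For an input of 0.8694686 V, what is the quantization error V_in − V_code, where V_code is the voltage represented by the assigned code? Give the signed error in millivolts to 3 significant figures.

Range = 3.8 − (-3.8) = 7.6 V. LSB = 7.6 V / 2^11 ≈ 3.711 mV.
(V_in − V_min)/LSB = (0.8694686 − (-3.8)) × 2048/7.6 = 1258.2989 → nearest code k = 1258.
V_code = -3.8 + (1258/2048) × 7.6 = 0.8683593750 V.
e = 0.8694686 − (0.8683593750) = +1.11 mV.

+1.11 mV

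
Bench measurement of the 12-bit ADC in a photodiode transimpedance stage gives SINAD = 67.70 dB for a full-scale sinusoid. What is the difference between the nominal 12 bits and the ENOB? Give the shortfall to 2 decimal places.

1.05 bits

N_eff = (67.70 − 1.76)/6.02 = 10.9535 bits.
Shortfall = 12 − 10.9535 = 1.0465 bits.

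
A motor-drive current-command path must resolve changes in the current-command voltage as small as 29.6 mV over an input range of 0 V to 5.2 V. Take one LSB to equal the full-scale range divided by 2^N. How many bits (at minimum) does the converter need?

8 bits

Full-scale range = 5.2 V.
5.2 V / 29.6 mV = 175.7. Since 2^7 = 128 and 2^8 = 256, N = 8.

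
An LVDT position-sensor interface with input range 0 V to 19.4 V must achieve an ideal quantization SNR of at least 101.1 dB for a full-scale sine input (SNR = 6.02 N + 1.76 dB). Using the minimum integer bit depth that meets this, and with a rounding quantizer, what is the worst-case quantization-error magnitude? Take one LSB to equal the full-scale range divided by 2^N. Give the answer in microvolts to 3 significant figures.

74.0 µV

Span = 19.4 V.
6.02 N + 1.76 ≥ 101.1 gives N ≥ 16.502, so the minimum integer is 17.
Step size = 19.4/131072 V = 148.01 µV.
|e|_max = LSB/2 = 74.0 µV.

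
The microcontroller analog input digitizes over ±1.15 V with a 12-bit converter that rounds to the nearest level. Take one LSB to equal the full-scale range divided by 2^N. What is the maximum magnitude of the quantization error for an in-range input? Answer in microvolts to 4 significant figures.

280.8 µV

Range = 1.15 − (-1.15) = 2.3 V.
LSB = 2.3 V ÷ 2^12 = 2.3/4096 V = 0.561523 mV.
A rounding quantizer has |error| ≤ LSB/2 = 280.8 µV.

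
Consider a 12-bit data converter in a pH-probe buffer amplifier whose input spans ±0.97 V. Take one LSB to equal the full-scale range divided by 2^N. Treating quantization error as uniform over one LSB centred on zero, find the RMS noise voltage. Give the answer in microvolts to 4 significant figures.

The full-scale span is 0.97 − (-0.97) = 1.94 V.
LSB = 1.94 V / 2^12 = 473.633 µV.
RMS of a uniform error over width LSB is LSB/√12 = 136.7 µV.

136.7 µV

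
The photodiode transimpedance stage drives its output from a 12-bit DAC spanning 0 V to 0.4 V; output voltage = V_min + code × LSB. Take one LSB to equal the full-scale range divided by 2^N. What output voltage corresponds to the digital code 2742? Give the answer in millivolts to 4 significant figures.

267.8 mV

Span = 0.4 V. LSB = 0.4 V / 2^12.
V_out = 0 + 2742 × (0.4/4096) V
      = 0 + 0.267773 = 0.267773 V.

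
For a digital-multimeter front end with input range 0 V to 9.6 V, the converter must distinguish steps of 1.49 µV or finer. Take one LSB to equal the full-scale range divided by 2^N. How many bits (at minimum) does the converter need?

V_FS = 9.6 V.
9.6 V / 1.49 µV = 6.443e6. Since 2^22 = 4194304 and 2^23 = 8388608, N = 23.

23 bits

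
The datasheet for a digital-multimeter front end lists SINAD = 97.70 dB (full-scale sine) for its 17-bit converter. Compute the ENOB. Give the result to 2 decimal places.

15.94 bits

Inverting SNR = 6.02 N + 1.76: N_eff = (97.70 − 1.76)/6.02 = 15.9369.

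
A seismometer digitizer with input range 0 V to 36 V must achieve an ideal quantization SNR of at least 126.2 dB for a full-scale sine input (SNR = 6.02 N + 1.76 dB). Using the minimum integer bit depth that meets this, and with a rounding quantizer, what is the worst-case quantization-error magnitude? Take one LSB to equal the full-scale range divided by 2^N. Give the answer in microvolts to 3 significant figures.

Range is 36 V.
Solving 6.02 N ≥ 126.2 − 1.76: N ≥ 20.671. Round up → N = 21.
One LSB is 36 V / 2097152 = 17.166 µV.
Half an LSB is 8.58 µV.

8.58 µV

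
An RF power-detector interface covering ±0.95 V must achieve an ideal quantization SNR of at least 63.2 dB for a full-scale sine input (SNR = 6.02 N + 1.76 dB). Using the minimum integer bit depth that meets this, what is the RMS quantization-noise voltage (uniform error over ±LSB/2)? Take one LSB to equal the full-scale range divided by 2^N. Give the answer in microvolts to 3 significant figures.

Full-scale range = 0.95 V − (-0.95 V) = 1.9 V.
N ≥ (63.2 − 1.76)/6.02 = 10.206 → N_min = 11.
Step size = 1.9/2048 V = 0.92773 mV.
RMS noise = LSB/√12 = 268 µV.

268 µV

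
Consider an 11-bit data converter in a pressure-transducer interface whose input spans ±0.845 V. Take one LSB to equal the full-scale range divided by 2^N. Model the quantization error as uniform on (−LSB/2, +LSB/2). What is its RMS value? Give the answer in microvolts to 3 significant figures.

238 µV

The full-scale span is 0.845 − (-0.845) = 1.69 V.
One LSB is 1.69 V / 2048 = 0.82520 mV.
V_rms = LSB/√12 = 0.82520 mV / √12 = 238 µV.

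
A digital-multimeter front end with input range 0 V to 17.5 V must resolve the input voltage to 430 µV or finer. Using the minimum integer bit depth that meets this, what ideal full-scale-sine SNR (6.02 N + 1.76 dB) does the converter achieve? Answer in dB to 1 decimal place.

98.1 dB

V_FS = 17.5 V.
17.5 V / 430 µV = 40700. Since 2^15 = 32768 and 2^16 = 65536, N = 16.
Ideal SNR at N = 16: 6.02·16 + 1.76 = 98.1 dB.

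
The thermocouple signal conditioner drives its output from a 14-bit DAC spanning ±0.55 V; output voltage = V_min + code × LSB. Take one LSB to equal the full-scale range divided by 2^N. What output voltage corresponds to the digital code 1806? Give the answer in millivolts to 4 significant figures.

The full-scale span is 0.55 − (-0.55) = 1.1 V. LSB = 1.1 V / 2^14.
V_out = -0.55 + 1806 × (1.1/16384) V
      = -0.55 + 0.121252 = -0.428748 V.

-428.7 mV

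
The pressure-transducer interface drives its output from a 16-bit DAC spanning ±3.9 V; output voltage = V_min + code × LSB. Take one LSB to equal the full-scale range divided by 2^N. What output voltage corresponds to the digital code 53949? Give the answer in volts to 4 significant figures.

Full-scale range = 3.9 V − (-3.9 V) = 7.8 V. LSB = 7.8 V / 2^16.
V_out = V_min + code × LSB = -3.9 V + 53949 × 7.8 V / 65536
      = -3.9 V + 6.42093 V = 2.52093 V.

2.521 V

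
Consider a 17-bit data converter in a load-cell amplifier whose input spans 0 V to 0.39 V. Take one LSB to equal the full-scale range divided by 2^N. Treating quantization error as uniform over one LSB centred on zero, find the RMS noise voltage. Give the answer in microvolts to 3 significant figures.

Range is 0.39 V.
Step size = 0.39/131072 V = 2.9755 µV.
V_rms = LSB/√12 = 2.9755 µV / √12 = 0.859 µV.

0.859 µV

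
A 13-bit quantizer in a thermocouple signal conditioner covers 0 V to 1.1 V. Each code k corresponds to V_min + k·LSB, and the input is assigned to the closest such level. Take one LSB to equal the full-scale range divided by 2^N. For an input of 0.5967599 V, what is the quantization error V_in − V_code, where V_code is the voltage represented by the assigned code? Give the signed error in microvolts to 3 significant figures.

Range is 1.1 V. LSB = 1.1 V / 2^13 ≈ 134.3 µV.
(0.5967599 − (0)) / LSB = 0.5967599 × 8192/1.1 = 4444.2337. Nearest integer: k = 4444.
V_code = 0 + (4444/8192) × 1.1 = 0.5967285156 V.
V_in − V_code = 0.5967599 − (0.5967285156) = +31.4 µV.

+31.4 µV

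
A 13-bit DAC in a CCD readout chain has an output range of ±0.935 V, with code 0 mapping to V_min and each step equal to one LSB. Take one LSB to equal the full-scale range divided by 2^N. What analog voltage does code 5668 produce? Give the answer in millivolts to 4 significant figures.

358.8 mV

Full-scale range = 0.935 V − (-0.935 V) = 1.87 V. LSB = 1.87 V / 2^13.
V_out = V_min + code × LSB = -0.935 V + 5668 × 1.87 V / 8192
      = -0.935 V + 1.29384 V = 0.358843 V.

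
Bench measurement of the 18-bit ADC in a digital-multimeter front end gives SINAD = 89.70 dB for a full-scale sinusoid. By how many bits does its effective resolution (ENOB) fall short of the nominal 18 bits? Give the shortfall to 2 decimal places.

3.39 bits

ENOB = (SINAD − 1.76)/6.02 = (89.70 − 1.76)/6.02 = 14.6080 bits.
18 − 14.6080 = 3.39 bits below nominal.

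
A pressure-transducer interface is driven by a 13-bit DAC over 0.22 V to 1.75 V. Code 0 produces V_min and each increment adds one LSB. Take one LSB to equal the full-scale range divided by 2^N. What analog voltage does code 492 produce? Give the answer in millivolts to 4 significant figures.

The full-scale span is 1.75 − (0.22) = 1.53 V. LSB = 1.53 V / 2^13.
Output = V_min + (492/8192) × range = 0.22 + 0.0600586 × 1.53 V
      = 0.22 V + 0.0918896 V = 0.311890 V.

311.9 mV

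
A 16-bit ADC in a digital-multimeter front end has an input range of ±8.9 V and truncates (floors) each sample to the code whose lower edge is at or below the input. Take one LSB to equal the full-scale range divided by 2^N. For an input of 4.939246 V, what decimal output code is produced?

50953

Full-scale range = 8.9 V − (-8.9 V) = 17.8 V. LSB = 17.8 V / 2^16 ≈ 271.6 µV.
code = ⌊(V_in − V_min)/LSB⌋ = ⌊(V_in − V_min) × 2^16 / range⌋
     = ⌊(4.939246 − (-8.9)) × 65536 / 17.8⌋ = ⌊13.839246 × 65536/17.8⌋
     = ⌊50953.305⌋ = 50953.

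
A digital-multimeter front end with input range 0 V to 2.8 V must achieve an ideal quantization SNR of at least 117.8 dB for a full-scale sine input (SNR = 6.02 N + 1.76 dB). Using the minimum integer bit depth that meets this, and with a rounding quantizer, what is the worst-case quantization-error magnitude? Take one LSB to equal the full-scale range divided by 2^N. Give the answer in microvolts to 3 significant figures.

1.34 µV

Span = 2.8 V.
Solving 6.02 N ≥ 117.8 − 1.76: N ≥ 19.276. Round up → N = 20.
LSB = 2.8 V / 2^20 = 2.6703 µV.
Max error for round-to-nearest is LSB/2 = 1.34 µV.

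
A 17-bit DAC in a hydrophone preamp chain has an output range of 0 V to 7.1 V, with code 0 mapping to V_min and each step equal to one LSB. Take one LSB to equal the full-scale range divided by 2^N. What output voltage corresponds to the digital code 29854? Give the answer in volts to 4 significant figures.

1.617 V

Full-scale range = 7.1 V. LSB = 7.1 V / 2^17.
V_out = 0 + 29854 × (7.1/131072) V
      = 0 V + 1.61715 V = 1.61715 V.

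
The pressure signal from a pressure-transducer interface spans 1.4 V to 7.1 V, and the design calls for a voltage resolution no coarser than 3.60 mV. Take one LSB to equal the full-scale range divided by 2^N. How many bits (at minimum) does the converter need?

11 bits

The full-scale span is 7.1 − (1.4) = 5.7 V.
5.7 V / 3.60 mV = 1583. Since 2^10 = 1024 and 2^11 = 2048, N = 11.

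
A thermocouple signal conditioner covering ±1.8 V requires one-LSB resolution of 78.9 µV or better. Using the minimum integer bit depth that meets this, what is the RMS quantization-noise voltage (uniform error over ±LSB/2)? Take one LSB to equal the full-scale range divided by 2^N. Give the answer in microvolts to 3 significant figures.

Span: 1.8 V − (-1.8 V) = 3.6 V.
Need 2^N ≥ 3.6 V / 78.9 µV = 45630 → N_min = 16.
LSB = 3.6 V ÷ 2^16 = 3.6/65536 V = 54.932 µV.
RMS noise = LSB/√12 = 15.9 µV.

15.9 µV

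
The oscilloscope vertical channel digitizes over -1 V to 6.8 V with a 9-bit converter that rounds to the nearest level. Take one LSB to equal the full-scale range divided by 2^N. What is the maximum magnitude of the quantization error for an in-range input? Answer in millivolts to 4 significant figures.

7.617 mV

Range = 6.8 − (-1) = 7.8 V.
One LSB is 7.8 V / 512 = 15.2344 mV.
Worst-case error for round-to-nearest is half an LSB: 7.617 mV.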